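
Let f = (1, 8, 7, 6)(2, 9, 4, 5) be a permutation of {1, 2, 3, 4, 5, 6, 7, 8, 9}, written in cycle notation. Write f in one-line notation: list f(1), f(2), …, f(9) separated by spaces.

Reading each image from the cycles: 1↦8, 2↦9, 3↦3, 4↦5, 5↦2, 6↦1, 7↦6, 8↦7, 9↦4.
Listing these in domain order gives 8 9 3 5 2 1 6 7 4.

8 9 3 5 2 1 6 7 4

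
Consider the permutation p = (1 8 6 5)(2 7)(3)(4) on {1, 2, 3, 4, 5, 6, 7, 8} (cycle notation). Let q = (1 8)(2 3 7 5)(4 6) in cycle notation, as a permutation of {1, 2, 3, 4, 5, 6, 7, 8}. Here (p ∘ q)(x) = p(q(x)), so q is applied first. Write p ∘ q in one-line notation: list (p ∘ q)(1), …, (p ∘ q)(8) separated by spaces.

(p ∘ q)(x) = p(q(x)). Computing each image: p(q(1)) = p(8) = 6, p(q(2)) = p(3) = 3, p(q(3)) = p(7) = 2, p(q(4)) = p(6) = 5, p(q(5)) = p(2) = 7, p(q(6)) = p(4) = 4, p(q(7)) = p(5) = 1, p(q(8)) = p(1) = 8.
Hence p ∘ q = [6 3 2 5 7 4 1 8].

6 3 2 5 7 4 1 8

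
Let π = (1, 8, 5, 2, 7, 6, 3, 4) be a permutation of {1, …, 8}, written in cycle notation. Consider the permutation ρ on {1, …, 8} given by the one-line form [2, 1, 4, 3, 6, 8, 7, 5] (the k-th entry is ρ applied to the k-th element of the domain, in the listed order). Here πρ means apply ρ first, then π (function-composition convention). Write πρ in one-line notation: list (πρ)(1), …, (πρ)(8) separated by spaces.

7 8 1 4 3 5 6 2

(πρ)(x) = π(ρ(x)). Computing each image: π(ρ(1)) = π(2) = 7, π(ρ(2)) = π(1) = 8, π(ρ(3)) = π(4) = 1, π(ρ(4)) = π(3) = 4, π(ρ(5)) = π(6) = 3, π(ρ(6)) = π(8) = 5, π(ρ(7)) = π(7) = 6, π(ρ(8)) = π(5) = 2.
Hence πρ = [7 8 1 4 3 5 6 2].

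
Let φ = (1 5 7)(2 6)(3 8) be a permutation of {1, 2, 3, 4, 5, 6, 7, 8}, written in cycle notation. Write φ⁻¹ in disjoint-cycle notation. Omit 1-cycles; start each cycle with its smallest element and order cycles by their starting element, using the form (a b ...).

(1 7 5)(2 6)(3 8)

Inverting a permutation written in cycle notation just reverses the order within every cycle.
Reversing each cycle of φ and rotating so the smallest element leads gives (1 7 5)(2 6)(3 8).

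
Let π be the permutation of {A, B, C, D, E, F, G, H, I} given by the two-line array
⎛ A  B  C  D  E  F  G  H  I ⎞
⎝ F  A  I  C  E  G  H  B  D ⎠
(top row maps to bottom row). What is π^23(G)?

Tracing G → H → … returns to G after 5 steps, so G lies in a 5-cycle (A F G H B).
Powers repeat with period 5 on this cycle, and 23 mod 5 = 3, so π^23(G) = π^3(G).
Advancing 3 steps from G: G → H → B → A.

A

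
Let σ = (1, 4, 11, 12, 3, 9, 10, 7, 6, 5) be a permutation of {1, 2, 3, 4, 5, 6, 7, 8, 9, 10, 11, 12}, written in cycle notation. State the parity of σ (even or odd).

The cycle lengths are 10, 1, 1.
A cycle is odd iff its length is even; σ has 1 even-length cycle, so sgn(σ) = (−1)^1 and σ is odd.

odd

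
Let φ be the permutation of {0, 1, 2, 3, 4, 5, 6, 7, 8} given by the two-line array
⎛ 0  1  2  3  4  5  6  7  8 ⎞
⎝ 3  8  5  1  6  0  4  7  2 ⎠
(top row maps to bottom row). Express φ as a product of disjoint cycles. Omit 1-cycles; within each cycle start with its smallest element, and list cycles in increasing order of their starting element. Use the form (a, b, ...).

Iterating φ from 0 gives 0 → 3 → 1 → 8 → 2 → 5 → 0; that is the 6-cycle (0, 3, 1, 8, 2, 5).
Repeating from the next unused element and collecting all non-trivial cycles gives (0, 3, 1, 8, 2, 5)(4, 6).

(0, 3, 1, 8, 2, 5)(4, 6)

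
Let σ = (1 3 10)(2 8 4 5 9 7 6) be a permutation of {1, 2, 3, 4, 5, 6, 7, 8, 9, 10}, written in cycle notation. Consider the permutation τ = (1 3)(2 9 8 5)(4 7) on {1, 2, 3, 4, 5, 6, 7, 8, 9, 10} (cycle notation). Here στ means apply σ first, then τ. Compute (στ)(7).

σ(7) = 6, then τ(6) = 6; composing gives (στ)(7) = 6.

6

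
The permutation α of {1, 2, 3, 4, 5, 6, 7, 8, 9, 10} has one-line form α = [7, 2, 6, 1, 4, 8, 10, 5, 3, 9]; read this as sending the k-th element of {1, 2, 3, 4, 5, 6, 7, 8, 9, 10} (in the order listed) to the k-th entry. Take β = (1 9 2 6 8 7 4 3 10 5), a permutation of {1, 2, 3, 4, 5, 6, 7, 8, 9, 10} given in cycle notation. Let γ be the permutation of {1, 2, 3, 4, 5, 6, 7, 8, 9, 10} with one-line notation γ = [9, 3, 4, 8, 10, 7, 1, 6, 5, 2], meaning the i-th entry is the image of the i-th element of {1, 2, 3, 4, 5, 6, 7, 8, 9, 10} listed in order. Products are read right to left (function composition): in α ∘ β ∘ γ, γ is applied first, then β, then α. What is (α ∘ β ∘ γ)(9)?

Chase 9: γ(9) = 5; β(5) = 1; α(1) = 7. Hence (α ∘ β ∘ γ)(9) = 7.

7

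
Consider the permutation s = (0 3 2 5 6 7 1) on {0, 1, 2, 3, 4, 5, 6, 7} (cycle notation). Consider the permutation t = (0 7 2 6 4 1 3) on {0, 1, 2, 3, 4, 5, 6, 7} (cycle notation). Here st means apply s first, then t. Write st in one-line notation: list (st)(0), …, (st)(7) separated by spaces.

Chase each element through s then t: 0 → 3 → 0; 1 → 0 → 7; 2 → 5 → 5; 3 → 2 → 6; 4 → 4 → 1; 5 → 6 → 4; 6 → 7 → 2; 7 → 1 → 3.
Collecting the images, st = [0 7 5 6 1 4 2 3].

0 7 5 6 1 4 2 3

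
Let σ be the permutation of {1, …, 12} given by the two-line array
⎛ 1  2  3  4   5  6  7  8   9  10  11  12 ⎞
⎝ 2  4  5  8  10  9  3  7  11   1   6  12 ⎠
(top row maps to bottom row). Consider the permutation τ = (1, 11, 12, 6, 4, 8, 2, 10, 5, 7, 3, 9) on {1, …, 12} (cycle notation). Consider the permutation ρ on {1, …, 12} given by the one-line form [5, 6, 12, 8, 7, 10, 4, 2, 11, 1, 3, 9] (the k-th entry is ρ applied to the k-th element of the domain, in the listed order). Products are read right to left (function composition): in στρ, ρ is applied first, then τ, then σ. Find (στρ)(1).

(στρ)(1) = σ(τ(ρ(1))). ρ(1) = 5, then τ(5) = 7, then σ(7) = 3, so the result is 3.

3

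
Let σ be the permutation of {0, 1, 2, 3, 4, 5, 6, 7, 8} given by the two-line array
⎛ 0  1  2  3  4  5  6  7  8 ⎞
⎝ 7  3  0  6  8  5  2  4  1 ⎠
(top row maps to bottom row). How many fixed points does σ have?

1

The fixed points (elements with σ(x) = x) are {5}, so there is 1.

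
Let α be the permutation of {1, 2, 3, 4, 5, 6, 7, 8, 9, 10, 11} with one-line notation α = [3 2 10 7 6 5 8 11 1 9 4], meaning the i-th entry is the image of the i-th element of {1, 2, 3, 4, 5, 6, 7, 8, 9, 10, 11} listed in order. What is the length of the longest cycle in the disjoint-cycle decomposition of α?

Decomposing into disjoint cycles gives (1, 3, 10, 9)(4, 7, 8, 11)(5, 6); the longest has length 4.

4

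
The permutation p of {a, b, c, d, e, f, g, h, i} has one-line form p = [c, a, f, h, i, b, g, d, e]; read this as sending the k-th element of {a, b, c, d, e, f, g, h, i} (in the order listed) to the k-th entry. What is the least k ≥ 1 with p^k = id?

Writing p as disjoint cycles, the cycle lengths are 4, 2, 2, 1.
The order of p is the least common multiple of its cycle lengths: lcm(4, 2, 2) = 4.

4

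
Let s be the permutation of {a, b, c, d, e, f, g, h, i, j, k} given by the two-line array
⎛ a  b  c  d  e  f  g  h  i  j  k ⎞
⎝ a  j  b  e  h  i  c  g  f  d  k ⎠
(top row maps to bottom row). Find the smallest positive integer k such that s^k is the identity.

Decomposing into disjoint cycles gives cycle lengths 7, 2, 1, 1.
The order of s is the least common multiple of its cycle lengths: lcm(7, 2) = 14.

14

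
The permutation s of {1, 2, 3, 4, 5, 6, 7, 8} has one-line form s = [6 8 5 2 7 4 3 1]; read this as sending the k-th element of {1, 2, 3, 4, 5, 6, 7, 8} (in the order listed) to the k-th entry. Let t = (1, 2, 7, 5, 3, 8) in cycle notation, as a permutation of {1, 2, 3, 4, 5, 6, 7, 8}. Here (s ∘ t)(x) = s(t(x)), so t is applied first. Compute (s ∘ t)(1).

t(1) = 2, then s(2) = 8; composing gives (s ∘ t)(1) = 8.

8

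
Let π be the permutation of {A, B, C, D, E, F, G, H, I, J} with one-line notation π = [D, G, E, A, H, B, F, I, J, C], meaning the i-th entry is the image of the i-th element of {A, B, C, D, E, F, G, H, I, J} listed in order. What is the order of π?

Decomposing into disjoint cycles gives cycle lengths 5, 3, 2.
The order is lcm(5, 3, 2) = 30.

30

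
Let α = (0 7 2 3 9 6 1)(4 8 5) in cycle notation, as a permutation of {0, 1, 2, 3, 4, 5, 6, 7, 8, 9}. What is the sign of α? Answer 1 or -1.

1

The cycle lengths are 7, 3.
A cycle is odd iff its length is even; α has 0 even-length cycles, so sgn(α) = (−1)^0 and α is even.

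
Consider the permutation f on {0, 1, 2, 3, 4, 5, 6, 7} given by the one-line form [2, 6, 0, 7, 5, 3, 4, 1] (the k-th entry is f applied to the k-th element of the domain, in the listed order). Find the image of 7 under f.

1

7 is element number 8 of the domain, and entry number 8 of the one-line form is 1, so f(7) = 1.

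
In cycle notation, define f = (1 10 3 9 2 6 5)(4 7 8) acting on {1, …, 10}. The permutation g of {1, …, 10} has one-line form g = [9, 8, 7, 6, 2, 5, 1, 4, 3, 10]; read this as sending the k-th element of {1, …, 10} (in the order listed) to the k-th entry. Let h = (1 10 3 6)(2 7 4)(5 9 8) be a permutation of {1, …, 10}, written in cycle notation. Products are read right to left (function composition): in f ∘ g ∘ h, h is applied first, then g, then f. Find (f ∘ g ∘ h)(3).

Chase 3: h(3) = 6; g(6) = 5; f(5) = 1. Hence (f ∘ g ∘ h)(3) = 1.

1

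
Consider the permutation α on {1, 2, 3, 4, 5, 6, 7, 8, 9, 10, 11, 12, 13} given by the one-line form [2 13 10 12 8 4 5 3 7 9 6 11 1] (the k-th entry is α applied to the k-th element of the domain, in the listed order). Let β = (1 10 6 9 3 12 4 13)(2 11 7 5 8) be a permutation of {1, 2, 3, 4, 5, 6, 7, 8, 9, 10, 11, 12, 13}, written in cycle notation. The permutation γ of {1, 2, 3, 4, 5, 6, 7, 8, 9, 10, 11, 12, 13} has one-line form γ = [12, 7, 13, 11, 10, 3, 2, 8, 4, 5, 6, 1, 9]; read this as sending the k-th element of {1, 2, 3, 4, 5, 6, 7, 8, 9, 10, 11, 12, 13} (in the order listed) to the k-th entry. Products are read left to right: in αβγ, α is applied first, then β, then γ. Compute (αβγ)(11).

Chase 11: α(11) = 6; β(6) = 9; γ(9) = 4. Hence (αβγ)(11) = 4.

4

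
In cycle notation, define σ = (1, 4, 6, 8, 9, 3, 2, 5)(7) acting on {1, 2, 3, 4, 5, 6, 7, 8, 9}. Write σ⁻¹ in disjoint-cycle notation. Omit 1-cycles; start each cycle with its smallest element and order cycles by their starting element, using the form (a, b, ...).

(1, 5, 2, 3, 9, 8, 6, 4)

The inverse reverses each cycle.
After reversing and putting each cycle's least element first, σ⁻¹ = (1, 5, 2, 3, 9, 8, 6, 4).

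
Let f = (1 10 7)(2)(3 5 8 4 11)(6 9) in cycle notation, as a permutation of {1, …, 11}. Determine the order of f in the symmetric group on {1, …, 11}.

The disjoint cycles have lengths 5, 3, 2, 1.
The order is lcm(5, 3, 2) = 30.

30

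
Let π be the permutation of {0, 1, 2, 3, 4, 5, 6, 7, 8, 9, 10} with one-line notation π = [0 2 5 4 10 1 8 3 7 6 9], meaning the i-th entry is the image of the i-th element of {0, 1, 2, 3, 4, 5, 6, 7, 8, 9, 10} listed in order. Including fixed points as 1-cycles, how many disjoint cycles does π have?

The cycle decomposition is (0)(1 2 5)(3 4 10 9 6 8 7), which has 3 cycles (counting 1-cycles).

3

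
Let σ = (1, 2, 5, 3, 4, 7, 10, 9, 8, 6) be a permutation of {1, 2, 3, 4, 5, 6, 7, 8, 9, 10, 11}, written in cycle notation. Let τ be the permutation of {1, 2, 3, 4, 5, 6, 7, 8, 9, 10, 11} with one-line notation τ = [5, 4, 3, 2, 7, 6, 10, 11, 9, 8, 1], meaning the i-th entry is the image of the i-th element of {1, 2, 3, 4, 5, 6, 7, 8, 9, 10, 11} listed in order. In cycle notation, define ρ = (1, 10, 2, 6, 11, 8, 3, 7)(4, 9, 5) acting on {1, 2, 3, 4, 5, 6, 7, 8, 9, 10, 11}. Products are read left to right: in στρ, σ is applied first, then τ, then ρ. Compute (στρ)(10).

(στρ)(10) = ρ(τ(σ(10))). σ(10) = 9, then τ(9) = 9, then ρ(9) = 5, so the result is 5.

5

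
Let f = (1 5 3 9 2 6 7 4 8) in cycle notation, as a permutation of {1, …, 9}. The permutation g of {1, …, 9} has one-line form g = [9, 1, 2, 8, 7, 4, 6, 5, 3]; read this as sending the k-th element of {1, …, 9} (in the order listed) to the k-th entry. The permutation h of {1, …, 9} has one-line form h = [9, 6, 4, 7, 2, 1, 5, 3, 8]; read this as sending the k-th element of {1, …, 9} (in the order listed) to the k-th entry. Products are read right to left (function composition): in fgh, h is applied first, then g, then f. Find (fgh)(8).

6

Apply the permutations in order: h(8) = 3, then g(3) = 2, then f(2) = 6. So (fgh)(8) = 6.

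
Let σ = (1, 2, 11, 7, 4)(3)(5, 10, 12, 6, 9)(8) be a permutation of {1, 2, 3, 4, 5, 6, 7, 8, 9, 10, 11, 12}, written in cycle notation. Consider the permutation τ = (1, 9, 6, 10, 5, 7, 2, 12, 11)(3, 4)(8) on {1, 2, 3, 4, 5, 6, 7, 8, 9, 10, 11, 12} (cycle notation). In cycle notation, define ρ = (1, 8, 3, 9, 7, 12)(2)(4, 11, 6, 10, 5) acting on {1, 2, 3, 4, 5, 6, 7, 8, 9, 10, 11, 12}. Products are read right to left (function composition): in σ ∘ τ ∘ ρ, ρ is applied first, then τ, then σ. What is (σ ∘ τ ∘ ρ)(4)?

2

Chase 4: ρ(4) = 11; τ(11) = 1; σ(1) = 2. Hence (σ ∘ τ ∘ ρ)(4) = 2.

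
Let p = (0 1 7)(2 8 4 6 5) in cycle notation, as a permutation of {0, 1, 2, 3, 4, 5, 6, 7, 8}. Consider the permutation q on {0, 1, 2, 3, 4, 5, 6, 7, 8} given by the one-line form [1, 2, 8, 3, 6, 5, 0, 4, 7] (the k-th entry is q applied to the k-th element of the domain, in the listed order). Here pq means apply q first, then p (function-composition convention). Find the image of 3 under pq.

3

q(3) = 3, then p(3) = 3; composing gives (pq)(3) = 3.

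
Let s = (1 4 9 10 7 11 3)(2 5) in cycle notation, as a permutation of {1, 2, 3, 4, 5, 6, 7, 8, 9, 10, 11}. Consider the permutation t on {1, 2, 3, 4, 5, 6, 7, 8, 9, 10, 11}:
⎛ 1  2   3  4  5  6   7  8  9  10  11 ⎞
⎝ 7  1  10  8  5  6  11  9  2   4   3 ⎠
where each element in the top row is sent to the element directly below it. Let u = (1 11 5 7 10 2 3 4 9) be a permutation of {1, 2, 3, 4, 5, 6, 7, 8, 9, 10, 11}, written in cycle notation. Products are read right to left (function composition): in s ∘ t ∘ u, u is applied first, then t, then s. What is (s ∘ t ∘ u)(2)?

7

Chase 2: u(2) = 3; t(3) = 10; s(10) = 7. Hence (s ∘ t ∘ u)(2) = 7.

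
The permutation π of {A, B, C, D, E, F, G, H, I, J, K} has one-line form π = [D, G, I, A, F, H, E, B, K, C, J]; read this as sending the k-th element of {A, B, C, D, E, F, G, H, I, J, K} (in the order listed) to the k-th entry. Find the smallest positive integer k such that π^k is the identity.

20

Decomposing into disjoint cycles gives cycle lengths 5, 4, 2.
The order of π is the least common multiple of its cycle lengths: lcm(5, 4, 2) = 20.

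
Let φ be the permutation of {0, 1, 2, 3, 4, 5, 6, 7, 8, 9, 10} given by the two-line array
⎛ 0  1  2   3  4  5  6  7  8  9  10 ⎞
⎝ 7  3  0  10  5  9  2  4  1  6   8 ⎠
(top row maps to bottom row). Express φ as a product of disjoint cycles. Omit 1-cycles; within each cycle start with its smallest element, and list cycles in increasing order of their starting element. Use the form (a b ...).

(0 7 4 5 9 6 2)(1 3 10 8)

From 0: 0 → 7 → 4 → 5 → 9 → 6 → 2 → 0, closing the cycle (0 7 4 5 9 6 2).
Continuing from each remaining unvisited element yields (0 7 4 5 9 6 2)(1 3 10 8).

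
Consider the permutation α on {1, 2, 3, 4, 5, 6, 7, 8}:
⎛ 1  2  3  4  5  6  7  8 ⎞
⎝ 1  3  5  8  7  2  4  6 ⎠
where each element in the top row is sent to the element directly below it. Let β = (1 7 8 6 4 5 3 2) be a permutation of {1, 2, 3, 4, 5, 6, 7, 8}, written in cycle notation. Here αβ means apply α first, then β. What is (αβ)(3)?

(αβ)(3) = β(α(3)). α(3) = 5, then β(5) = 3. So (αβ)(3) = 3.

3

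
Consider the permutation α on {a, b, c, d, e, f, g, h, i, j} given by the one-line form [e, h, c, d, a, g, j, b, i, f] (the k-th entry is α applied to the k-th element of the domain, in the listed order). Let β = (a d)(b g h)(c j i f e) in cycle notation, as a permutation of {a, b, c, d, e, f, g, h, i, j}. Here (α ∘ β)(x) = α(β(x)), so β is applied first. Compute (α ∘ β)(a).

d

β(a) = d, then α(d) = d; composing gives (α ∘ β)(a) = d.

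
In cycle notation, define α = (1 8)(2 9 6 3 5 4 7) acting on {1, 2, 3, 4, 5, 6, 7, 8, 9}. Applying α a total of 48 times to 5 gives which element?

5 lies in the 7-cycle (2 9 6 3 5 4 7).
Powers repeat with period 7 on this cycle, and 48 mod 7 = 6, so α^48(5) = α^6(5).
Advancing 6 steps from 5: 5 → 4 → 7 → 2 → 9 → 6 → 3.

3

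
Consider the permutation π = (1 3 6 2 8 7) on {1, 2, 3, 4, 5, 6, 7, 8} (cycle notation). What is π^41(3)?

3 lies in the 6-cycle (1 3 6 2 8 7).
Powers repeat with period 6 on this cycle, and 41 mod 6 = 5, so π^41(3) = π^5(3).
Advancing 5 steps from 3: 3 → 6 → 2 → 8 → 7 → 1.

1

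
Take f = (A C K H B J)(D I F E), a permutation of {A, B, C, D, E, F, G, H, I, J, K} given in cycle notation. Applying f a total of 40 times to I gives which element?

I lies in the 4-cycle (D I F E).
Since the cycle has length 4, f^40 acts on it the same as f^0 (40 mod 4 = 0).
So f^40(I) = I.

I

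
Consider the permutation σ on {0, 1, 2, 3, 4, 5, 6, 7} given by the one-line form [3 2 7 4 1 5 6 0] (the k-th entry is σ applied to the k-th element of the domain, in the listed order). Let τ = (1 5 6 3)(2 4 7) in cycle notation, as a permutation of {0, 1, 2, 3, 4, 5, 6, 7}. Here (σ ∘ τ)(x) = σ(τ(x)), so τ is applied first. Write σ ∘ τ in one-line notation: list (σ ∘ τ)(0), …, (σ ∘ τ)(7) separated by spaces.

Chase each element through τ then σ: 0 → 0 → 3; 1 → 5 → 5; 2 → 4 → 1; 3 → 1 → 2; 4 → 7 → 0; 5 → 6 → 6; 6 → 3 → 4; 7 → 2 → 7.
So σ ∘ τ in one-line form is 3 5 1 2 0 6 4 7.

3 5 1 2 0 6 4 7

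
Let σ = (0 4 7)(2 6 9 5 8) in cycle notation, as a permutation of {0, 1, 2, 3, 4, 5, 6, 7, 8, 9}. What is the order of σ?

The cycle type of σ is (5, 3, 1, 1).
Since disjoint cycles commute, ord(σ) = lcm(5, 3) = 15.

15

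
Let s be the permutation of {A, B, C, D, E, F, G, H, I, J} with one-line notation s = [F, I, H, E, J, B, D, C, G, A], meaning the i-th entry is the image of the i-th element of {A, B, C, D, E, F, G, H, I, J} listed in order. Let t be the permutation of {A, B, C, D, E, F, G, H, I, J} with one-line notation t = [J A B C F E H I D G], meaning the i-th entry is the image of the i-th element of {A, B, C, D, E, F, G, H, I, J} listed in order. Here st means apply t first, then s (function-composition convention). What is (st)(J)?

D

First apply t: t(J) = G, then s(G) = D. Thus (st)(J) = D.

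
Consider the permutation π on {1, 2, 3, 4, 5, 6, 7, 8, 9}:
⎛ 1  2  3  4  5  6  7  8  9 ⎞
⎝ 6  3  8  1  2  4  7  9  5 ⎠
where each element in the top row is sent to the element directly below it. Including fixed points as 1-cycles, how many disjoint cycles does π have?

3

The cycle decomposition is (1, 6, 4)(2, 3, 8, 9, 5)(7), which has 3 cycles (counting 1-cycles).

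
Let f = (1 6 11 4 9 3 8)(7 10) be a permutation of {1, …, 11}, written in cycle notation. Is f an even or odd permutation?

odd

The cycle lengths are 7, 2, 1, 1.
A cycle of length ℓ contributes ℓ−1 transpositions, so f is a product of 6 + 1 = 7 transpositions — odd.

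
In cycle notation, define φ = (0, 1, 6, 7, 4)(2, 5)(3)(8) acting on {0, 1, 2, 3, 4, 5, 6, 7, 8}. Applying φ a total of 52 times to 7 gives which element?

0

7 lies in the 5-cycle (0, 1, 6, 7, 4).
Powers repeat with period 5 on this cycle, and 52 mod 5 = 2, so φ^52(7) = φ^2(7).
Advancing 2 steps from 7: 7 → 4 → 0.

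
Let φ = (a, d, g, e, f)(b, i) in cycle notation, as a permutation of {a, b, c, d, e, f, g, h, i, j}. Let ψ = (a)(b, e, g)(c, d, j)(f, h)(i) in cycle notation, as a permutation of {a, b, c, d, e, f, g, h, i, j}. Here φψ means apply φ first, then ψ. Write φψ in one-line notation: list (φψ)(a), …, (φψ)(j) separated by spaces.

(φψ)(x) = ψ(φ(x)). Computing each image: ψ(φ(a)) = ψ(d) = j, ψ(φ(b)) = ψ(i) = i, ψ(φ(c)) = ψ(c) = d, ψ(φ(d)) = ψ(g) = b, ψ(φ(e)) = ψ(f) = h, ψ(φ(f)) = ψ(a) = a, ψ(φ(g)) = ψ(e) = g, ψ(φ(h)) = ψ(h) = f, ψ(φ(i)) = ψ(b) = e, ψ(φ(j)) = ψ(j) = c.
Hence φψ = [j i d b h a g f e c].

j i d b h a g f e c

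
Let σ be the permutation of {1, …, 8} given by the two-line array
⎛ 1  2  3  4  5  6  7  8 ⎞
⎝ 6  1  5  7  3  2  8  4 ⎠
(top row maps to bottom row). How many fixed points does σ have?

No element satisfies σ(x) = x, so there are 0 fixed points.

0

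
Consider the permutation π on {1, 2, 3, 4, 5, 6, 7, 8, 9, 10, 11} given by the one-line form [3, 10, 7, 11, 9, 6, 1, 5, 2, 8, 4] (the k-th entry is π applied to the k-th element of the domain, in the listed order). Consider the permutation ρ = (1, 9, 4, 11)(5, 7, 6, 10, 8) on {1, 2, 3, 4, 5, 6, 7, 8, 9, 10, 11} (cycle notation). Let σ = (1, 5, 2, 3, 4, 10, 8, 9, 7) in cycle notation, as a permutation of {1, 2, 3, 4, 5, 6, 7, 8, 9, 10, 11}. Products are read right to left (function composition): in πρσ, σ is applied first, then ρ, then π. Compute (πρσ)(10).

Chase 10: σ(10) = 8; ρ(8) = 5; π(5) = 9. Hence (πρσ)(10) = 9.

9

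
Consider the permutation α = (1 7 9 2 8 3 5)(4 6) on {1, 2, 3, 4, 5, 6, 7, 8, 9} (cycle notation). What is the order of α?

14

The cycle type of α is (7, 2).
Since disjoint cycles commute, ord(α) = lcm(7, 2) = 14.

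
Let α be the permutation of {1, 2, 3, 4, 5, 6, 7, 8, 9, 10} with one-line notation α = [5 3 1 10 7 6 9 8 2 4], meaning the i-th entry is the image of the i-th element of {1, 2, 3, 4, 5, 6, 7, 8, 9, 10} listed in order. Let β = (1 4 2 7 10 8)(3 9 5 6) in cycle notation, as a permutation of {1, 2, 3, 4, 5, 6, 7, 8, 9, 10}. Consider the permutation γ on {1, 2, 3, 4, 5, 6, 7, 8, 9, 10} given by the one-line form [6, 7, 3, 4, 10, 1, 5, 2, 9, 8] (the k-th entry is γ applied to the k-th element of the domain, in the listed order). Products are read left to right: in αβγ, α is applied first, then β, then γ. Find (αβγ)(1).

(αβγ)(1) = γ(β(α(1))). α(1) = 5, then β(5) = 6, then γ(6) = 1, so the result is 1.

1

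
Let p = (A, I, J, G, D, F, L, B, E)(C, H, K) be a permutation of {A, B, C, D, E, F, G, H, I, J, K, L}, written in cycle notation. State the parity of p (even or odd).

The cycle lengths are 9, 3.
A cycle of length ℓ contributes ℓ−1 transpositions, so p is a product of 8 + 2 = 10 transpositions — even.

even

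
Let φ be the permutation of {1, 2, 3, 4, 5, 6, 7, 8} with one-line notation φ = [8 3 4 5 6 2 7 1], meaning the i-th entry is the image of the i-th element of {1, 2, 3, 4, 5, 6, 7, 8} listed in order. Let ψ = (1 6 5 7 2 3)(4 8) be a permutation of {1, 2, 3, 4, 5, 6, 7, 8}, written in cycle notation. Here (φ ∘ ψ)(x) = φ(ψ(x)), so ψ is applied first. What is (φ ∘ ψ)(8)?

ψ(8) = 4, then φ(4) = 5; composing gives (φ ∘ ψ)(8) = 5.

5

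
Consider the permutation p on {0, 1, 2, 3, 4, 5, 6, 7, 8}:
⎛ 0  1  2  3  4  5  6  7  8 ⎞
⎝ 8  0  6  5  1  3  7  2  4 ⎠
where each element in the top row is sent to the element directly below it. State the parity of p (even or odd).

even

In disjoint-cycle form the cycle lengths are 4, 3, 2.
A cycle is odd iff its length is even; p has 2 even-length cycles, so sgn(p) = (−1)^2 and p is even.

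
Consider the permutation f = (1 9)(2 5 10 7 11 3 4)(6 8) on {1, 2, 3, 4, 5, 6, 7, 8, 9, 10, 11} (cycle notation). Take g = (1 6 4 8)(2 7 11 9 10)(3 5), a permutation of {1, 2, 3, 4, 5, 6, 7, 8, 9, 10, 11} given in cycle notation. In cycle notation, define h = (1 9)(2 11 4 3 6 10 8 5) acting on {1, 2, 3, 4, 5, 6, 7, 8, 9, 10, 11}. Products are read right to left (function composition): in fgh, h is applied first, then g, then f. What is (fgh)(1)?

7

Apply the permutations in order: h(1) = 9, then g(9) = 10, then f(10) = 7. So (fgh)(1) = 7.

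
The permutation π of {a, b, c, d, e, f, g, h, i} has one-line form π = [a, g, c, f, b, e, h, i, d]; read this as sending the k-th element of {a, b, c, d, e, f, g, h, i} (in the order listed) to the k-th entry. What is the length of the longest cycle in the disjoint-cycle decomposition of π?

Decomposing into disjoint cycles gives (b, g, h, i, d, f, e); the longest has length 7.

7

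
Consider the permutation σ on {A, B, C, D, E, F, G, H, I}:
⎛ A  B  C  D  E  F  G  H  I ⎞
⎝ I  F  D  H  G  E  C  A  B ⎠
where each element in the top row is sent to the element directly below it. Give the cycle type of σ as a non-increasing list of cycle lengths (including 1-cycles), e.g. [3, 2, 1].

[9]

The disjoint cycles are (A, I, B, F, E, G, C, D, H), with lengths 9 in non-increasing order.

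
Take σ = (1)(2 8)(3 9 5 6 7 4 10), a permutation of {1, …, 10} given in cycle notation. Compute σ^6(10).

10 lies in the 7-cycle (3 9 5 6 7 4 10).
Advancing 6 steps from 10: 10 → 3 → 9 → 5 → 6 → 7 → 4.

4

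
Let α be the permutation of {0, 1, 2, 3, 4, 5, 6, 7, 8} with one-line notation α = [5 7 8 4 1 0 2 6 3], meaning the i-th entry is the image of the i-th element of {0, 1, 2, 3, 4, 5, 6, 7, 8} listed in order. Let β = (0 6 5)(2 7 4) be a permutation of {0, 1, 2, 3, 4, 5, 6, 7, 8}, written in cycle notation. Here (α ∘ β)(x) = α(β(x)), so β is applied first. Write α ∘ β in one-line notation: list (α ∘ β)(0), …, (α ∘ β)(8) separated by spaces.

(α ∘ β)(x) = α(β(x)). Computing each image: α(β(0)) = α(6) = 2, α(β(1)) = α(1) = 7, α(β(2)) = α(7) = 6, α(β(3)) = α(3) = 4, α(β(4)) = α(2) = 8, α(β(5)) = α(0) = 5, α(β(6)) = α(5) = 0, α(β(7)) = α(4) = 1, α(β(8)) = α(8) = 3.
Hence α ∘ β = [2 7 6 4 8 5 0 1 3].

2 7 6 4 8 5 0 1 3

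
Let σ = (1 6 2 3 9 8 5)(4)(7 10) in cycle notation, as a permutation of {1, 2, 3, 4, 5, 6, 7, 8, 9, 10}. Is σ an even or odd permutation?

The cycle lengths are 7, 2, 1.
A cycle is odd iff its length is even; σ has 1 even-length cycle, so sgn(σ) = (−1)^1 and σ is odd.

odd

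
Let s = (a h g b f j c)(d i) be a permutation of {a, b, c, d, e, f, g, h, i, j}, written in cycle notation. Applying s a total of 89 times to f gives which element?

f lies in the 7-cycle (a h g b f j c).
On a 7-cycle, s^7 is the identity, so s^89 = s^5 there (89 ≡ 5 mod 7).
Stepping 5 places around the cycle: f → j → c → a → h → g.

g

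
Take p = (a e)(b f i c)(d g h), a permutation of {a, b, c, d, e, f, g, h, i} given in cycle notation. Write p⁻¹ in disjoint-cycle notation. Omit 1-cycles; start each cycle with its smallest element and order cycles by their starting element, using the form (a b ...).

(a e)(b c i f)(d h g)

If p sends a → b within a cycle, p⁻¹ sends b → a; equivalently, reverse each cycle.
Reversing each cycle of p and rotating so the smallest element leads gives (a e)(b c i f)(d h g).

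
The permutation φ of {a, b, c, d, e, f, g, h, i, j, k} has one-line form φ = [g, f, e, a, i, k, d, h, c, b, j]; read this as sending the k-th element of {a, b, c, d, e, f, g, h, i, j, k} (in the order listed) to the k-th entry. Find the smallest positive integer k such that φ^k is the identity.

The disjoint-cycle form of φ has cycle lengths 4, 3, 3, 1.
Since disjoint cycles commute, ord(φ) = lcm(4, 3, 3) = 12.

12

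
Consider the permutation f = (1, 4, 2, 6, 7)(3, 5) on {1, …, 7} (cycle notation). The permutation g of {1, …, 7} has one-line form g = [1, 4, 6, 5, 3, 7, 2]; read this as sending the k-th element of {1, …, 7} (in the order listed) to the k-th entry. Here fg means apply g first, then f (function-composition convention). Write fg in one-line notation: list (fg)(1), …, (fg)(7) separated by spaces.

4 2 7 3 5 1 6

For each element, apply g then f: 1 → 1 → 4; 2 → 4 → 2; 3 → 6 → 7; 4 → 5 → 3; 5 → 3 → 5; 6 → 7 → 1; 7 → 2 → 6.
Collecting the images, fg = [4 2 7 3 5 1 6].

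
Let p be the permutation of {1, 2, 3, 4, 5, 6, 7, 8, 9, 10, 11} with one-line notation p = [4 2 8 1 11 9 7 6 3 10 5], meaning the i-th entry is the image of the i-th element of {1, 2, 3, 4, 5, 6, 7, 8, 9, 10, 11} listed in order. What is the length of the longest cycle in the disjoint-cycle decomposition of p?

4

Decomposing into disjoint cycles gives (1, 4)(3, 8, 6, 9)(5, 11); the longest has length 4.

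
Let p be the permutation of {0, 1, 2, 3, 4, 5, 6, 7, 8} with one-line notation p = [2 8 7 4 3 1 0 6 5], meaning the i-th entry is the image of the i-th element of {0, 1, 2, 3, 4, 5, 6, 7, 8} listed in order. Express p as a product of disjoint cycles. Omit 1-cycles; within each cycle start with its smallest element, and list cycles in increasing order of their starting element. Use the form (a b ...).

(0 2 7 6)(1 8 5)(3 4)

Start at 0 and follow images: 0 → 2 → 7 → 6 → 0, giving the cycle (0 2 7 6).
Repeating from the next unused element and collecting all non-trivial cycles gives (0 2 7 6)(1 8 5)(3 4).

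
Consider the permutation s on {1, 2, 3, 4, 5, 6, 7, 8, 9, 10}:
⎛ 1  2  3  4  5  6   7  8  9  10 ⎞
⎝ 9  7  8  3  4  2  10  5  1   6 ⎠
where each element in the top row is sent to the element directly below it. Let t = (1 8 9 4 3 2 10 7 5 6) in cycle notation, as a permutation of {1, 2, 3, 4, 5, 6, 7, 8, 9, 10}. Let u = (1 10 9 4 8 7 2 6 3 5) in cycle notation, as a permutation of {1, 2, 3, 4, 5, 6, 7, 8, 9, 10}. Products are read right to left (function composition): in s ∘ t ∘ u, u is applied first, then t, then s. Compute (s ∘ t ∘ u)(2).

(s ∘ t ∘ u)(2) = s(t(u(2))). u(2) = 6, then t(6) = 1, then s(1) = 9, so the result is 9.

9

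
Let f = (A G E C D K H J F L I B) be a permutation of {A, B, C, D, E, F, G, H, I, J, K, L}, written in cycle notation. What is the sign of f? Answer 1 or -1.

-1

The cycle lengths are 12.
A cycle is odd iff its length is even; f has 1 even-length cycle, so sgn(f) = (−1)^1 and f is odd.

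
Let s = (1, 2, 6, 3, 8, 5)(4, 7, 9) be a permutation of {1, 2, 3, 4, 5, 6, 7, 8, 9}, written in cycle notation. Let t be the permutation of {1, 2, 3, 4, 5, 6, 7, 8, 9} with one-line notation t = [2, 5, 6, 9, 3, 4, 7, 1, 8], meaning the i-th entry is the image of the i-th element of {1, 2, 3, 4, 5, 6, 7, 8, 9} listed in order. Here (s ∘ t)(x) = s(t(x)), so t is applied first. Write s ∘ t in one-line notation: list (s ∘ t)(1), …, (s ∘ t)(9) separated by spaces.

For each element, apply t then s: 1 → 2 → 6; 2 → 5 → 1; 3 → 6 → 3; 4 → 9 → 4; 5 → 3 → 8; 6 → 4 → 7; 7 → 7 → 9; 8 → 1 → 2; 9 → 8 → 5.
So s ∘ t in one-line form is 6 1 3 4 8 7 9 2 5.

6 1 3 4 8 7 9 2 5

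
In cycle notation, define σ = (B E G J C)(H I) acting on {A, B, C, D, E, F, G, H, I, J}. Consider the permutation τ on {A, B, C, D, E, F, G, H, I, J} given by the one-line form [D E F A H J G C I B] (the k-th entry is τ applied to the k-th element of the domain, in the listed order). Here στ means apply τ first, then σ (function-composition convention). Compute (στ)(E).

(στ)(E) = σ(τ(E)). τ(E) = H, then σ(H) = I. So (στ)(E) = I.

I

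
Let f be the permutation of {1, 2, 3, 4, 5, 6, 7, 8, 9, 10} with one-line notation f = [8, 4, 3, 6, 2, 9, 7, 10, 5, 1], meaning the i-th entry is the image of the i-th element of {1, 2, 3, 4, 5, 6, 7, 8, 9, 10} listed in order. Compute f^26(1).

10

Tracing 1 → 8 → … returns to 1 after 3 steps, so 1 lies in a 3-cycle (1, 8, 10).
Powers repeat with period 3 on this cycle, and 26 mod 3 = 2, so f^26(1) = f^2(1).
Stepping 2 places around the cycle: 1 → 8 → 10.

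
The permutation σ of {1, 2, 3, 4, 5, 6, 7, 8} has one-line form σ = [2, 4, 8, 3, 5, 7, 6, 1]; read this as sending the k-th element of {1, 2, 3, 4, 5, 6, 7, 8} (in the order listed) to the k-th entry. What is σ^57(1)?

4

Tracing 1 → 2 → … returns to 1 after 5 steps, so 1 lies in a 5-cycle (1 2 4 3 8).
Powers repeat with period 5 on this cycle, and 57 mod 5 = 2, so σ^57(1) = σ^2(1).
Advancing 2 steps from 1: 1 → 2 → 4.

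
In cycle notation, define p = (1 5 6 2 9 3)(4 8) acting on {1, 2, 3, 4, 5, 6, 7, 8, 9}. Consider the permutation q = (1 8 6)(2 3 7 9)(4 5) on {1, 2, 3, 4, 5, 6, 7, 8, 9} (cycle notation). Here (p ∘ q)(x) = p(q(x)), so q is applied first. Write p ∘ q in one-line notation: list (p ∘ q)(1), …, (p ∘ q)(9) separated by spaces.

4 1 7 6 8 5 3 2 9

(p ∘ q)(x) = p(q(x)). Computing each image: p(q(1)) = p(8) = 4, p(q(2)) = p(3) = 1, p(q(3)) = p(7) = 7, p(q(4)) = p(5) = 6, p(q(5)) = p(4) = 8, p(q(6)) = p(1) = 5, p(q(7)) = p(9) = 3, p(q(8)) = p(6) = 2, p(q(9)) = p(2) = 9.
Hence p ∘ q = [4 1 7 6 8 5 3 2 9].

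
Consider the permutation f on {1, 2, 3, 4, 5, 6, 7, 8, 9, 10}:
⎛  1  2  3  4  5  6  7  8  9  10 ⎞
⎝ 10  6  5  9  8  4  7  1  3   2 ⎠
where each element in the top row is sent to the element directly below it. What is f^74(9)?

5

Tracing 9 → 3 → … returns to 9 after 9 steps, so 9 lies in a 9-cycle (1 10 2 6 4 9 3 5 8).
Powers repeat with period 9 on this cycle, and 74 mod 9 = 2, so f^74(9) = f^2(9).
Stepping 2 places around the cycle: 9 → 3 → 5.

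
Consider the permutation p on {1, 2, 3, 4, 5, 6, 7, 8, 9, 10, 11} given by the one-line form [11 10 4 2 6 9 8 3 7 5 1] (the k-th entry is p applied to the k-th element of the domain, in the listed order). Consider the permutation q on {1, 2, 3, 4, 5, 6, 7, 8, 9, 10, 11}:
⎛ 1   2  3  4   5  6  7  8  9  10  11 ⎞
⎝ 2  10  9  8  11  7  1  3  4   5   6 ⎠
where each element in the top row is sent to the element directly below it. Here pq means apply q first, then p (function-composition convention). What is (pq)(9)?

2

(pq)(9) = p(q(9)). q(9) = 4, then p(4) = 2. So (pq)(9) = 2.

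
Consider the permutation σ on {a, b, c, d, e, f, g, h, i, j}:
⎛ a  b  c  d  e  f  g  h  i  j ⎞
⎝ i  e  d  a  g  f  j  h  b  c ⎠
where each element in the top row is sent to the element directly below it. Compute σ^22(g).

b

Tracing g → j → … returns to g after 8 steps, so g lies in an 8-cycle (a, i, b, e, g, j, c, d).
On an 8-cycle, σ^8 is the identity, so σ^22 = σ^6 there (22 ≡ 6 mod 8).
Stepping 6 places around the cycle: g → j → c → d → a → i → b.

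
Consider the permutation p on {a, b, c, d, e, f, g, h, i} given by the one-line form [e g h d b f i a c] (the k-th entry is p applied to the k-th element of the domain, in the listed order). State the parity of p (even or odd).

even

In disjoint-cycle form the cycle lengths are 7, 1, 1.
A cycle is odd iff its length is even; p has 0 even-length cycles, so sgn(p) = (−1)^0 and p is even.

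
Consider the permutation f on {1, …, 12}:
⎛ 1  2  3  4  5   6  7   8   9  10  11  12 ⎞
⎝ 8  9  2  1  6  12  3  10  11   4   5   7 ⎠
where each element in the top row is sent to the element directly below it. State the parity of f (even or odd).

In disjoint-cycle form the cycle lengths are 8, 4.
A cycle is odd iff its length is even; f has 2 even-length cycles, so sgn(f) = (−1)^2 and f is even.

even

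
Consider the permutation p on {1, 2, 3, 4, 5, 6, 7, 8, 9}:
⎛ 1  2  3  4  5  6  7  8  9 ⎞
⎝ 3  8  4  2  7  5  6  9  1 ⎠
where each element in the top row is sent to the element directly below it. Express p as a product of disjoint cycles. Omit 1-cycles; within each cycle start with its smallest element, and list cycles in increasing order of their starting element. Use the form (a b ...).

(1 3 4 2 8 9)(5 7 6)

From 1: 1 → 3 → 4 → 2 → 8 → 9 → 1, closing the cycle (1 3 4 2 8 9).
Continuing from each remaining unvisited element yields (1 3 4 2 8 9)(5 7 6).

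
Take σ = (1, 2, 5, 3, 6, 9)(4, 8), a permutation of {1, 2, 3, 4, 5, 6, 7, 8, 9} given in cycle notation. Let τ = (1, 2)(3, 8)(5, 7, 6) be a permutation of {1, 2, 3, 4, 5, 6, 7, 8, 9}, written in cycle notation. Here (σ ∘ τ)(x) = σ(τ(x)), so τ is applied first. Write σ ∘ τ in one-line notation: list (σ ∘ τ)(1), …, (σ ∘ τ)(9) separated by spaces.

(σ ∘ τ)(x) = σ(τ(x)). Computing each image: σ(τ(1)) = σ(2) = 5, σ(τ(2)) = σ(1) = 2, σ(τ(3)) = σ(8) = 4, σ(τ(4)) = σ(4) = 8, σ(τ(5)) = σ(7) = 7, σ(τ(6)) = σ(5) = 3, σ(τ(7)) = σ(6) = 9, σ(τ(8)) = σ(3) = 6, σ(τ(9)) = σ(9) = 1.
Hence σ ∘ τ = [5 2 4 8 7 3 9 6 1].

5 2 4 8 7 3 9 6 1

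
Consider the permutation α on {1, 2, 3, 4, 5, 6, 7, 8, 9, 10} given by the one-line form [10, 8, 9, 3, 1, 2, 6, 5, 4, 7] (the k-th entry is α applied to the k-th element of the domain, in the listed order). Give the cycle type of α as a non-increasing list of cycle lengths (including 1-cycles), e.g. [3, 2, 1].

The disjoint cycles are (1 10 7 6 2 8 5)(3 9 4), with lengths 7, 3 in non-increasing order.

[7, 3]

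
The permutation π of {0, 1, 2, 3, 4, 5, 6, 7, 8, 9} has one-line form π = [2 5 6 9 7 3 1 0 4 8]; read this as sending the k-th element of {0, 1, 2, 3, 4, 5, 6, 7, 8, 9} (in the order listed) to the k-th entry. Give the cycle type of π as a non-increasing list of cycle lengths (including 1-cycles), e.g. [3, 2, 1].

The disjoint cycles are (0, 2, 6, 1, 5, 3, 9, 8, 4, 7), with lengths 10 in non-increasing order.

[10]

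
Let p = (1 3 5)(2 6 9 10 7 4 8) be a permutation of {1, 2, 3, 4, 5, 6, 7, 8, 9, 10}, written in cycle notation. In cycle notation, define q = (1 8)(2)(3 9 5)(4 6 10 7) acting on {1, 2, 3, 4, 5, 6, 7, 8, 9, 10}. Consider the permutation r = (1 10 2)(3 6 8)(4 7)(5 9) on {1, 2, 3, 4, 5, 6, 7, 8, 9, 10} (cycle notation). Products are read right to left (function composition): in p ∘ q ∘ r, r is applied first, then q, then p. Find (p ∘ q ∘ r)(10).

6

Apply the permutations in order: r(10) = 2, then q(2) = 2, then p(2) = 6. So (p ∘ q ∘ r)(10) = 6.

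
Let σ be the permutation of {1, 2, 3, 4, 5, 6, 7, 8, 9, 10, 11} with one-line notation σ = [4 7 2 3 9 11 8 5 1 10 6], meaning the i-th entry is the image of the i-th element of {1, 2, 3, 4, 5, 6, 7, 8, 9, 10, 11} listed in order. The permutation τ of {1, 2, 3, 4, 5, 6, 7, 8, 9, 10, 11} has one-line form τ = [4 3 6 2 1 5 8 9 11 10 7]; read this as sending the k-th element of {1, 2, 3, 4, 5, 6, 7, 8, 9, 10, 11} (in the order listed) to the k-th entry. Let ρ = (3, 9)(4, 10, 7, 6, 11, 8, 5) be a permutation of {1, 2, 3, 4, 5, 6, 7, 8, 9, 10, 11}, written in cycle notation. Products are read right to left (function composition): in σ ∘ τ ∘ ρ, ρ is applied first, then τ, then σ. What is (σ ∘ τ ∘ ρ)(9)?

11

Chase 9: ρ(9) = 3; τ(3) = 6; σ(6) = 11. Hence (σ ∘ τ ∘ ρ)(9) = 11.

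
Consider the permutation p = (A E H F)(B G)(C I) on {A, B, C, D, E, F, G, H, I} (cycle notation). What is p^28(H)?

H lies in the 4-cycle (A E H F).
Since the cycle has length 4, p^28 acts on it the same as p^0 (28 mod 4 = 0).
So p^28(H) = H.

H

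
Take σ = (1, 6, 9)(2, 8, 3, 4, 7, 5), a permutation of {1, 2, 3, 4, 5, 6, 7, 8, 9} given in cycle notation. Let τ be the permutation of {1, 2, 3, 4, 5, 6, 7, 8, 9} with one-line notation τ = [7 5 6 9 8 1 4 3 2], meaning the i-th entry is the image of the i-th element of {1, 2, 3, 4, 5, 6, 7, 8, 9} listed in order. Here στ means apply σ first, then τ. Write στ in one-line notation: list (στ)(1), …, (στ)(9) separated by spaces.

For each element, apply σ then τ: 1 → 6 → 1; 2 → 8 → 3; 3 → 4 → 9; 4 → 7 → 4; 5 → 2 → 5; 6 → 9 → 2; 7 → 5 → 8; 8 → 3 → 6; 9 → 1 → 7.
Collecting the images, στ = [1 3 9 4 5 2 8 6 7].

1 3 9 4 5 2 8 6 7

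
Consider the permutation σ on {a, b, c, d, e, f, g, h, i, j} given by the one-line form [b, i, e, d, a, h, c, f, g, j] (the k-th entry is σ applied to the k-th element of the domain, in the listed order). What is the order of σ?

The disjoint-cycle form of σ has cycle lengths 6, 2, 1, 1.
Since disjoint cycles commute, ord(σ) = lcm(6, 2) = 6.

6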